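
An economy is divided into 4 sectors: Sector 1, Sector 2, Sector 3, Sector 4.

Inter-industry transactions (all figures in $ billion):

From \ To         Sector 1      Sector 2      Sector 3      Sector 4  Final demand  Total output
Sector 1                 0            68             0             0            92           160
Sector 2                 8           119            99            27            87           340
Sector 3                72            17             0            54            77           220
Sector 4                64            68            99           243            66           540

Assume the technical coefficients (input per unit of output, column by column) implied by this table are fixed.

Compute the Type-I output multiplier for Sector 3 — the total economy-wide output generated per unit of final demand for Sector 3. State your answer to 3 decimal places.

Technical coefficients a_ij = z_ij / X_j:
  a_11 = 0/160 = 0.00, a_21 = 8/160 = 0.05, a_31 = 72/160 = 0.45, a_41 = 64/160 = 0.40
  a_12 = 68/340 = 0.20, a_22 = 119/340 = 0.35, a_32 = 17/340 = 0.05, a_42 = 68/340 = 0.20
  a_13 = 0/220 = 0.00, a_23 = 99/220 = 0.45, a_33 = 0/220 = 0.00, a_43 = 99/220 = 0.45
  a_14 = 0/540 = 0.00, a_24 = 27/540 = 0.05, a_34 = 54/540 = 0.10, a_44 = 243/540 = 0.45
I − A =
  [   1.00    -0.20     0.00     0.00]
  [  -0.05     0.65    -0.45    -0.05]
  [  -0.45    -0.05     1.00    -0.10]
  [  -0.40    -0.20    -0.45     0.55]
Compute the cofactors C_ij = (−1)^(i+j)·(3×3 minor ij) of I−A; the adjugate is their transpose:
adj(I−A) = Cᵀ =
  [ 0.29575   0.10100   0.05400   0.01900]
  [ 0.18475   0.50500   0.27000   0.09500]
  [ 0.18575   0.10500   0.33800   0.07100]
  [ 0.43425   0.34300   0.41400   0.57700]
det(I−A) = Σ_j (I−A)_1j·C_1j = (1.00)(0.29575) + (-0.20)(0.18475) + (0.00)(0.18575) + (0.00)(0.43425) = 0.2588
(I − A)⁻¹ = adj(I−A) / det(I−A) ≈
  [   1.1428     0.3903     0.2087     0.0734]
  [   0.7139     1.9513     1.0433     0.3671]
  [   0.7177     0.4057     1.3060     0.2743]
  [   1.6779     1.3253     1.5997     2.2295]
The output multiplier for sector j is the column-j sum of the Leontief inverse (I − A)⁻¹ = adj(I−A) / det(I−A).
Column 3 of adj(I−A): (0.05400, 0.27000, 0.33800, 0.41400); det(I−A) = 0.2588.
m_3 = (0.05400 + 0.27000 + 0.33800 + 0.41400) / 0.2588 = 1.076 / 0.2588 ≈ 4.158.

m_3 = 4.158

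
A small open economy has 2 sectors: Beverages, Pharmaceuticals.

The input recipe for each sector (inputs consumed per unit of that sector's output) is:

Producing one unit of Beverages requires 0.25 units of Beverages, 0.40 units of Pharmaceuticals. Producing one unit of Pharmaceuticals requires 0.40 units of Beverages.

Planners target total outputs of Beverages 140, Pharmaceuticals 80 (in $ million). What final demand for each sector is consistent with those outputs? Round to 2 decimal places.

I − A =
  [   0.75    -0.40]
  [  -0.40     1.00]
d = (I − A) x:
  d_1 = (+0.75)·140 + (-0.40)·80 = 73.00
  d_2 = (-0.40)·140 + (+1.00)·80 = 24.00

d_1 = 73.00, d_2 = 24.00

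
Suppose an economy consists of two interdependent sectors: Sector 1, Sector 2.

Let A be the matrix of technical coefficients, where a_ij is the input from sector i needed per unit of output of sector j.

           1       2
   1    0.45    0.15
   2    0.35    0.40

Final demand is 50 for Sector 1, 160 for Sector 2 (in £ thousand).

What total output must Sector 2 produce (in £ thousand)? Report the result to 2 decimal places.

x_2 = 380.18

I − A =
  [   0.55    -0.15]
  [  -0.35     0.60]
det(I−A) = (0.55)(0.60) − (-0.15)(-0.35) = 0.2775
adj(I−A) = [[0.60, 0.15], [0.35, 0.55]]
(I − A)⁻¹ = adj(I−A) / det(I−A) ≈
  [   2.1622     0.5405]
  [   1.2613     1.9820]
x = (I − A)⁻¹ d = adj(I−A)·d / det(I−A), with det(I−A) = 0.2775:
  x_1 = (0.60·50 + 0.15·160) / 0.2775 = 54.00 / 0.2775 ≈ 194.59
  x_2 = (0.35·50 + 0.55·160) / 0.2775 = 105.50 / 0.2775 ≈ 380.18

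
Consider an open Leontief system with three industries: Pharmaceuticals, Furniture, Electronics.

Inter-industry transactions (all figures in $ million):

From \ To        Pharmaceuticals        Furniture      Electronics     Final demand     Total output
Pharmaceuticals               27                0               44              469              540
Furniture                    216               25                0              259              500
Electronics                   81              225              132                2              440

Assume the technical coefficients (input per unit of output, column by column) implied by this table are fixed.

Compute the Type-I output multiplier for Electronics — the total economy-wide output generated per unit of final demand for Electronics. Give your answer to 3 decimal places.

Technical coefficients a_ij = z_ij / X_j:
  a_11 = 27/540 = 0.05, a_21 = 216/540 = 0.40, a_31 = 81/540 = 0.15
  a_12 = 0/500 = 0.00, a_22 = 25/500 = 0.05, a_32 = 225/500 = 0.45
  a_13 = 44/440 = 0.10, a_23 = 0/440 = 0.00, a_33 = 132/440 = 0.30
I − A =
  [   0.95     0.00    -0.10]
  [  -0.40     0.95     0.00]
  [  -0.15    -0.45     0.70]
Cofactors of I−A, C_ij = (−1)^(i+j)·(minor ij) (rows/columns in the sector order above):
  C_11 = (0.95)(0.70) − (0.00)(-0.45) = 0.6650
  C_12 = −[(-0.40)(0.70) − (0.00)(-0.15)] = 0.2800
  C_13 = (-0.40)(-0.45) − (0.95)(-0.15) = 0.3225
  C_21 = −[(0.00)(0.70) − (-0.10)(-0.45)] = 0.0450
  C_22 = (0.95)(0.70) − (-0.10)(-0.15) = 0.6500
  C_23 = −[(0.95)(-0.45) − (0.00)(-0.15)] = 0.4275
  C_31 = (0.00)(0.00) − (-0.10)(0.95) = 0.0950
  C_32 = −[(0.95)(0.00) − (-0.10)(-0.40)] = 0.0400
  C_33 = (0.95)(0.95) − (0.00)(-0.40) = 0.9025
det(I−A) = Σ_j (I−A)_1j·C_1j = (0.95)(0.6650) + (0.00)(0.2800) + (-0.10)(0.3225) = 0.5995
adj(I−A) = Cᵀ =
  [ 0.6650   0.0450   0.0950]
  [ 0.2800   0.6500   0.0400]
  [ 0.3225   0.4275   0.9025]
(I − A)⁻¹ = adj(I−A) / det(I−A) ≈
  [   1.1093     0.0751     0.1585]
  [   0.4671     1.0842     0.0667]
  [   0.5379     0.7131     1.5054]
The output multiplier for sector j is the column-j sum of the Leontief inverse (I − A)⁻¹ = adj(I−A) / det(I−A).
Column 3 of adj(I−A): (0.0950, 0.0400, 0.9025); det(I−A) = 0.5995.
m_3 = (0.0950 + 0.0400 + 0.9025) / 0.5995 = 1.0375 / 0.5995 ≈ 1.731.

m_3 = 1.731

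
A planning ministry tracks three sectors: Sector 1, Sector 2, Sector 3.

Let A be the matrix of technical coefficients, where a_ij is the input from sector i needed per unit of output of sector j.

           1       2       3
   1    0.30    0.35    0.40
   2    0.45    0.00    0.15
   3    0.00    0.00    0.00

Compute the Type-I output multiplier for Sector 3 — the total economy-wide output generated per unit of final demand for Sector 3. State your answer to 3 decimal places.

I − A =
  [   0.70    -0.35    -0.40]
  [  -0.45     1.00    -0.15]
  [   0.00     0.00     1.00]
Cofactors of I−A, C_ij = (−1)^(i+j)·(minor ij) (rows/columns in the sector order above):
  C_11 = (1.00)(1.00) − (-0.15)(0.00) = 1.0000
  C_12 = −[(-0.45)(1.00) − (-0.15)(0.00)] = 0.4500
  C_13 = (-0.45)(0.00) − (1.00)(0.00) = 0.0000
  C_21 = −[(-0.35)(1.00) − (-0.40)(0.00)] = 0.3500
  C_22 = (0.70)(1.00) − (-0.40)(0.00) = 0.7000
  C_23 = −[(0.70)(0.00) − (-0.35)(0.00)] = 0.0000
  C_31 = (-0.35)(-0.15) − (-0.40)(1.00) = 0.4525
  C_32 = −[(0.70)(-0.15) − (-0.40)(-0.45)] = 0.2850
  C_33 = (0.70)(1.00) − (-0.35)(-0.45) = 0.5425
det(I−A) = Σ_j (I−A)_1j·C_1j = (0.70)(1.0000) + (-0.35)(0.4500) + (-0.40)(0.0000) = 0.5425
adj(I−A) = Cᵀ =
  [ 1.0000   0.3500   0.4525]
  [ 0.4500   0.7000   0.2850]
  [ 0.0000   0.0000   0.5425]
(I − A)⁻¹ = adj(I−A) / det(I−A) ≈
  [   1.8433     0.6452     0.8341]
  [   0.8295     1.2903     0.5253]
  [   0.0000     0.0000     1.0000]
The output multiplier for sector j is the column-j sum of the Leontief inverse (I − A)⁻¹ = adj(I−A) / det(I−A).
Column 3 of adj(I−A): (0.4525, 0.2850, 0.5425); det(I−A) = 0.5425.
m_3 = (0.4525 + 0.2850 + 0.5425) / 0.5425 = 1.28 / 0.5425 ≈ 2.359.

m_3 = 2.359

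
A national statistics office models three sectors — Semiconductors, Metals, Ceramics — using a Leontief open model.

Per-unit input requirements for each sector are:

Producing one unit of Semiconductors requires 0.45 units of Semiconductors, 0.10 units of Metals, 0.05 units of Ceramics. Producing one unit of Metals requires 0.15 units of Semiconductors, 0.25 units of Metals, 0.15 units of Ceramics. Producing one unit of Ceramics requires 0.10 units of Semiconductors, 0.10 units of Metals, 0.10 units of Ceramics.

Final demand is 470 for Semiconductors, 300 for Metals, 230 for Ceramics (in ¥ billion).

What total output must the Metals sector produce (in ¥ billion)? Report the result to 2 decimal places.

I − A =
  [   0.55    -0.15    -0.10]
  [  -0.10     0.75    -0.10]
  [  -0.05    -0.15     0.90]
Cofactors of I−A, C_ij = (−1)^(i+j)·(minor ij) (rows/columns in the sector order above):
  C_11 = (0.75)(0.90) − (-0.10)(-0.15) = 0.6600
  C_12 = −[(-0.10)(0.90) − (-0.10)(-0.05)] = 0.0950
  C_13 = (-0.10)(-0.15) − (0.75)(-0.05) = 0.0525
  C_21 = −[(-0.15)(0.90) − (-0.10)(-0.15)] = 0.1500
  C_22 = (0.55)(0.90) − (-0.10)(-0.05) = 0.4900
  C_23 = −[(0.55)(-0.15) − (-0.15)(-0.05)] = 0.0900
  C_31 = (-0.15)(-0.10) − (-0.10)(0.75) = 0.0900
  C_32 = −[(0.55)(-0.10) − (-0.10)(-0.10)] = 0.0650
  C_33 = (0.55)(0.75) − (-0.15)(-0.10) = 0.3975
det(I−A) = Σ_j (I−A)_1j·C_1j = (0.55)(0.6600) + (-0.15)(0.0950) + (-0.10)(0.0525) = 0.3435
adj(I−A) = Cᵀ =
  [ 0.6600   0.1500   0.0900]
  [ 0.0950   0.4900   0.0650]
  [ 0.0525   0.0900   0.3975]
(I − A)⁻¹ = adj(I−A) / det(I−A) ≈
  [   1.9214     0.4367     0.2620]
  [   0.2766     1.4265     0.1892]
  [   0.1528     0.2620     1.1572]
x = (I − A)⁻¹ d = adj(I−A)·d / det(I−A), with det(I−A) = 0.3435:
  x_S = (0.6600·470 + 0.1500·300 + 0.0900·230) / 0.3435 = 375.90 / 0.3435 ≈ 1094.32
  x_M = (0.0950·470 + 0.4900·300 + 0.0650·230) / 0.3435 = 206.60 / 0.3435 ≈ 601.46
  x_C = (0.0525·470 + 0.0900·300 + 0.3975·230) / 0.3435 = 143.10 / 0.3435 ≈ 416.59

x_M = 601.46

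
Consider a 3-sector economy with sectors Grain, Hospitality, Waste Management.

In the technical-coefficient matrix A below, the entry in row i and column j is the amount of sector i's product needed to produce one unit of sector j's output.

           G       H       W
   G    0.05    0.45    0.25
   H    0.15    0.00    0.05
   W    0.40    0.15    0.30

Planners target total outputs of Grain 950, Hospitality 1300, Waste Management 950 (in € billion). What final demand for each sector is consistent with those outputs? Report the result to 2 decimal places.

d_G = 80.00, d_H = 1110.00, d_W = 90.00

I − A =
  [   0.95    -0.45    -0.25]
  [  -0.15     1.00    -0.05]
  [  -0.40    -0.15     0.70]
d = (I − A) x:
  d_G = (+0.95)·950 + (-0.45)·1300 + (-0.25)·950 = 80.00
  d_H = (-0.15)·950 + (+1.00)·1300 + (-0.05)·950 = 1110.00
  d_W = (-0.40)·950 + (-0.15)·1300 + (+0.70)·950 = 90.00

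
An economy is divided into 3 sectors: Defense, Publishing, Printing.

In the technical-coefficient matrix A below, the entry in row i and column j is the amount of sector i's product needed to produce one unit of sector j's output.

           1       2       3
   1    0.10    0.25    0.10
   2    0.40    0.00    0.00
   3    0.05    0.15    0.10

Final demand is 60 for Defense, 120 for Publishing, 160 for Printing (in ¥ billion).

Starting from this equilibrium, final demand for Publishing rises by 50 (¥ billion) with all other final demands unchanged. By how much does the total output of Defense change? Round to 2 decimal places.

I − A =
  [   0.90    -0.25    -0.10]
  [  -0.40     1.00     0.00]
  [  -0.05    -0.15     0.90]
Cofactors of I−A, C_ij = (−1)^(i+j)·(minor ij) (rows/columns in the sector order above):
  C_11 = (1.00)(0.90) − (0.00)(-0.15) = 0.9000
  C_12 = −[(-0.40)(0.90) − (0.00)(-0.05)] = 0.3600
  C_13 = (-0.40)(-0.15) − (1.00)(-0.05) = 0.1100
  C_21 = −[(-0.25)(0.90) − (-0.10)(-0.15)] = 0.2400
  C_22 = (0.90)(0.90) − (-0.10)(-0.05) = 0.8050
  C_23 = −[(0.90)(-0.15) − (-0.25)(-0.05)] = 0.1475
  C_31 = (-0.25)(0.00) − (-0.10)(1.00) = 0.1000
  C_32 = −[(0.90)(0.00) − (-0.10)(-0.40)] = 0.0400
  C_33 = (0.90)(1.00) − (-0.25)(-0.40) = 0.8000
det(I−A) = Σ_j (I−A)_1j·C_1j = (0.90)(0.9000) + (-0.25)(0.3600) + (-0.10)(0.1100) = 0.7090
adj(I−A) = Cᵀ =
  [ 0.9000   0.2400   0.1000]
  [ 0.3600   0.8050   0.0400]
  [ 0.1100   0.1475   0.8000]
(I − A)⁻¹ = adj(I−A) / det(I−A) ≈
  [   1.2694     0.3385     0.1410]
  [   0.5078     1.1354     0.0564]
  [   0.1551     0.2080     1.1283]
Δx = (I − A)⁻¹ Δd with Δd having +50 in the Publishing component and 0 elsewhere.
So Δx_1 = L_12 · (+50), where L_12 = adj(I−A)_12 / det(I−A) = 0.2400 / 0.7090.
Δx_1 = 0.2400 × (+50) / 0.7090 = 12.00 / 0.7090 ≈ 16.93.

Δx_1 = 16.93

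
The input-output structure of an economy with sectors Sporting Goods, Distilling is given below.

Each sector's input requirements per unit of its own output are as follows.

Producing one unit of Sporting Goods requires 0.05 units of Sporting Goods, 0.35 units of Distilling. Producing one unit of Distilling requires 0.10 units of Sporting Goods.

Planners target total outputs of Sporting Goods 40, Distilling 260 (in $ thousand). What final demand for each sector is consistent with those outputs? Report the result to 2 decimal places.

d_S = 12.00, d_D = 246.00

I − A =
  [   0.95    -0.10]
  [  -0.35     1.00]
d = (I − A) x:
  d_S = (+0.95)·40 + (-0.10)·260 = 12.00
  d_D = (-0.35)·40 + (+1.00)·260 = 246.00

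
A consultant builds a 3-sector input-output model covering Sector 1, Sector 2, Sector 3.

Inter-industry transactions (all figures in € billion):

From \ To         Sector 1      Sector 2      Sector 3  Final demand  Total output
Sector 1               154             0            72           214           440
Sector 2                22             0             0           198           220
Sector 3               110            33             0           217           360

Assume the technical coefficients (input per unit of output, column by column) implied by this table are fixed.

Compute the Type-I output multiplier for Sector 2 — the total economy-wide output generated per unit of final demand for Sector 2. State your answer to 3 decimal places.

Technical coefficients a_ij = z_ij / X_j:
  a_11 = 154/440 = 0.35, a_21 = 22/440 = 0.05, a_31 = 110/440 = 0.25
  a_12 = 0/220 = 0.00, a_22 = 0/220 = 0.00, a_32 = 33/220 = 0.15
  a_13 = 72/360 = 0.20, a_23 = 0/360 = 0.00, a_33 = 0/360 = 0.00
I − A =
  [   0.65     0.00    -0.20]
  [  -0.05     1.00     0.00]
  [  -0.25    -0.15     1.00]
Cofactors of I−A, C_ij = (−1)^(i+j)·(minor ij) (rows/columns in the sector order above):
  C_11 = (1.00)(1.00) − (0.00)(-0.15) = 1.0000
  C_12 = −[(-0.05)(1.00) − (0.00)(-0.25)] = 0.0500
  C_13 = (-0.05)(-0.15) − (1.00)(-0.25) = 0.2575
  C_21 = −[(0.00)(1.00) − (-0.20)(-0.15)] = 0.0300
  C_22 = (0.65)(1.00) − (-0.20)(-0.25) = 0.6000
  C_23 = −[(0.65)(-0.15) − (0.00)(-0.25)] = 0.0975
  C_31 = (0.00)(0.00) − (-0.20)(1.00) = 0.2000
  C_32 = −[(0.65)(0.00) − (-0.20)(-0.05)] = 0.0100
  C_33 = (0.65)(1.00) − (0.00)(-0.05) = 0.6500
det(I−A) = Σ_j (I−A)_1j·C_1j = (0.65)(1.0000) + (0.00)(0.0500) + (-0.20)(0.2575) = 0.5985
adj(I−A) = Cᵀ =
  [ 1.0000   0.0300   0.2000]
  [ 0.0500   0.6000   0.0100]
  [ 0.2575   0.0975   0.6500]
(I − A)⁻¹ = adj(I−A) / det(I−A) ≈
  [   1.6708     0.0501     0.3342]
  [   0.0835     1.0025     0.0167]
  [   0.4302     0.1629     1.0860]
The output multiplier for sector j is the column-j sum of the Leontief inverse (I − A)⁻¹ = adj(I−A) / det(I−A).
Column 2 of adj(I−A): (0.0300, 0.6000, 0.0975); det(I−A) = 0.5985.
m_2 = (0.0300 + 0.6000 + 0.0975) / 0.5985 = 0.7275 / 0.5985 ≈ 1.216.

m_2 = 1.216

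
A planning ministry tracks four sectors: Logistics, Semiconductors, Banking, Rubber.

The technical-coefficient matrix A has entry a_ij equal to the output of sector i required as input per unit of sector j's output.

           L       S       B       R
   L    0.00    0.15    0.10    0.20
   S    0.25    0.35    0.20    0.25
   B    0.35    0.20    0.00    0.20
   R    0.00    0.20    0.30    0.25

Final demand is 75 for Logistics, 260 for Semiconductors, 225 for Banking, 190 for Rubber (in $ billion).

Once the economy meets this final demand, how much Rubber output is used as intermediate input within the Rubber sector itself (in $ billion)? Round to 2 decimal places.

z_RR = 226.38

I − A =
  [   1.00    -0.15    -0.10    -0.20]
  [  -0.25     0.65    -0.20    -0.25]
  [  -0.35    -0.20     1.00    -0.20]
  [   0.00    -0.20    -0.30     0.75]
Compute the cofactors C_ij = (−1)^(i+j)·(3×3 minor ij) of I−A; the adjugate is their transpose:
adj(I−A) = Cᵀ =
  [ 0.345500   0.174500   0.124500   0.183500]
  [ 0.251250   0.642750   0.258750   0.350250]
  [ 0.200625   0.243375   0.399375   0.241125]
  [ 0.147250   0.268750   0.228750   0.534250]
det(I−A) = Σ_j (I−A)_1j·C_1j = (1.00)(0.345500) + (-0.15)(0.251250) + (-0.10)(0.200625) + (-0.20)(0.147250) = 0.2583
(I − A)⁻¹ = adj(I−A) / det(I−A) ≈
  [   1.3376     0.6756     0.4820     0.7104]
  [   0.9727     2.4884     1.0017     1.3560]
  [   0.7767     0.9422     1.5462     0.9335]
  [   0.5701     1.0405     0.8856     2.0683]
First solve x = (I − A)⁻¹ d = adj(I−A)·d / det(I−A); in particular x_R = (0.147250·75 + 0.268750·260 + 0.228750·225 + 0.534250·190) / 0.2583 = 233.895 / 0.2583 ≈ 905.5168.
Intermediate flow from R to R: z_RR = a_RR · x_R = 0.25 × 233.895 / 0.2583 = 58.47375 / 0.2583 ≈ 226.38.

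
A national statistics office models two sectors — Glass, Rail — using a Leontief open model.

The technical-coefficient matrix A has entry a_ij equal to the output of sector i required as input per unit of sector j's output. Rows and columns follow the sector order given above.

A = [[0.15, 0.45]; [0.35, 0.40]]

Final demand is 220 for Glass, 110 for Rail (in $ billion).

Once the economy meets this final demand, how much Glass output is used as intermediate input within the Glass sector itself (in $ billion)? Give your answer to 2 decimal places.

I − A =
  [   0.85    -0.45]
  [  -0.35     0.60]
det(I−A) = (0.85)(0.60) − (-0.45)(-0.35) = 0.3525
adj(I−A) = [[0.60, 0.45], [0.35, 0.85]]
(I − A)⁻¹ = adj(I−A) / det(I−A) ≈
  [   1.7021     1.2766]
  [   0.9929     2.4113]
First solve x = (I − A)⁻¹ d = adj(I−A)·d / det(I−A); in particular x_1 = (0.60·220 + 0.45·110) / 0.3525 = 181.50 / 0.3525 ≈ 514.8936.
Intermediate flow from 1 to 1: z_11 = a_11 · x_1 = 0.15 × 181.50 / 0.3525 = 27.225 / 0.3525 ≈ 77.23.

z_11 = 77.23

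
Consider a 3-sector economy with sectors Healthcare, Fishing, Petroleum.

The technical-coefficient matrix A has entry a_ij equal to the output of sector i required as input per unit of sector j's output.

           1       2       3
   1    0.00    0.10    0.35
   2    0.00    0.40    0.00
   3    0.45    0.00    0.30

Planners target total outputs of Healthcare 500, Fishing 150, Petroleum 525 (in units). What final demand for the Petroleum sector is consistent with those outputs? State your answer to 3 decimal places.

I − A =
  [   1.00    -0.10    -0.35]
  [   0.00     0.60     0.00]
  [  -0.45     0.00     0.70]
d = (I − A) x:
  d_1 = (+1.00)·500 + (-0.10)·150 + (-0.35)·525 = 301.250
  d_2 = (+0.00)·500 + (+0.60)·150 + (+0.00)·525 = 90.000
  d_3 = (-0.45)·500 + (+0.00)·150 + (+0.70)·525 = 142.500

d_3 = 142.500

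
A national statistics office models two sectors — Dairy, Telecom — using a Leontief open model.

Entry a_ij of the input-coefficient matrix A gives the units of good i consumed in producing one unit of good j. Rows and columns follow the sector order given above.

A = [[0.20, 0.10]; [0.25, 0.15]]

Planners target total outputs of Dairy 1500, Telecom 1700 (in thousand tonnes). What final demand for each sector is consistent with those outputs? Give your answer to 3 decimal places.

d_D = 1030.000, d_T = 1070.000

I − A =
  [   0.80    -0.10]
  [  -0.25     0.85]
d = (I − A) x:
  d_D = (+0.80)·1500 + (-0.10)·1700 = 1030.000
  d_T = (-0.25)·1500 + (+0.85)·1700 = 1070.000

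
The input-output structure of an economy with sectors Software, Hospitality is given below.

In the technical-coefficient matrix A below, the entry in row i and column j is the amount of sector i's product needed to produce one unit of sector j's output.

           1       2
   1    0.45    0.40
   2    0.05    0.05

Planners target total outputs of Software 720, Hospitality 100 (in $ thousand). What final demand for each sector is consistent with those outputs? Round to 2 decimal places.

I − A =
  [   0.55    -0.40]
  [  -0.05     0.95]
d = (I − A) x:
  d_1 = (+0.55)·720 + (-0.40)·100 = 356.00
  d_2 = (-0.05)·720 + (+0.95)·100 = 59.00

d_1 = 356.00, d_2 = 59.00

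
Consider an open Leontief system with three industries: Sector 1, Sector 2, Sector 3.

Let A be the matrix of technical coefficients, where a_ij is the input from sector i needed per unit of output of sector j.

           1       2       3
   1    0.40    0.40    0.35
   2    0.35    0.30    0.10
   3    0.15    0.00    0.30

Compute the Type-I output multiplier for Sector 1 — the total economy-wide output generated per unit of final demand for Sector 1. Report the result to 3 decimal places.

m_1 = 5.579

I − A =
  [   0.60    -0.40    -0.35]
  [  -0.35     0.70    -0.10]
  [  -0.15     0.00     0.70]
Cofactors of I−A, C_ij = (−1)^(i+j)·(minor ij) (rows/columns in the sector order above):
  C_11 = (0.70)(0.70) − (-0.10)(0.00) = 0.4900
  C_12 = −[(-0.35)(0.70) − (-0.10)(-0.15)] = 0.2600
  C_13 = (-0.35)(0.00) − (0.70)(-0.15) = 0.1050
  C_21 = −[(-0.40)(0.70) − (-0.35)(0.00)] = 0.2800
  C_22 = (0.60)(0.70) − (-0.35)(-0.15) = 0.3675
  C_23 = −[(0.60)(0.00) − (-0.40)(-0.15)] = 0.0600
  C_31 = (-0.40)(-0.10) − (-0.35)(0.70) = 0.2850
  C_32 = −[(0.60)(-0.10) − (-0.35)(-0.35)] = 0.1825
  C_33 = (0.60)(0.70) − (-0.40)(-0.35) = 0.2800
det(I−A) = Σ_j (I−A)_1j·C_1j = (0.60)(0.4900) + (-0.40)(0.2600) + (-0.35)(0.1050) = 0.15325
adj(I−A) = Cᵀ =
  [ 0.4900   0.2800   0.2850]
  [ 0.2600   0.3675   0.1825]
  [ 0.1050   0.0600   0.2800]
(I − A)⁻¹ = adj(I−A) / det(I−A) ≈
  [   3.1974     1.8271     1.8597]
  [   1.6966     2.3980     1.1909]
  [   0.6852     0.3915     1.8271]
The output multiplier for sector j is the column-j sum of the Leontief inverse (I − A)⁻¹ = adj(I−A) / det(I−A).
Column 1 of adj(I−A): (0.4900, 0.2600, 0.1050); det(I−A) = 0.15325.
m_1 = (0.4900 + 0.2600 + 0.1050) / 0.15325 = 0.855 / 0.15325 ≈ 5.579.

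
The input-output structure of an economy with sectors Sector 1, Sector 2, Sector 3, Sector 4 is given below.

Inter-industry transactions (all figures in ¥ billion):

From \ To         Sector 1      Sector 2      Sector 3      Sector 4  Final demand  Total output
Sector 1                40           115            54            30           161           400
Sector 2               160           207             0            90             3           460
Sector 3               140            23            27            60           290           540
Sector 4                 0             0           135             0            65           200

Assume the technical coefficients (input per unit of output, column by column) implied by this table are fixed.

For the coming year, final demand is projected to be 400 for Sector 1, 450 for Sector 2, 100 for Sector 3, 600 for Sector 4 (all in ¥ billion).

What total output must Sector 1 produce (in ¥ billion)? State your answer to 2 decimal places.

x_1 = 1408.15

Technical coefficients a_ij = z_ij / X_j:
  a_11 = 40/400 = 0.10, a_21 = 160/400 = 0.40, a_31 = 140/400 = 0.35, a_41 = 0/400 = 0.00
  a_12 = 115/460 = 0.25, a_22 = 207/460 = 0.45, a_32 = 23/460 = 0.05, a_42 = 0/460 = 0.00
  a_13 = 54/540 = 0.10, a_23 = 0/540 = 0.00, a_33 = 27/540 = 0.05, a_43 = 135/540 = 0.25
  a_14 = 30/200 = 0.15, a_24 = 90/200 = 0.45, a_34 = 60/200 = 0.30, a_44 = 0/200 = 0.00
I − A =
  [   0.90    -0.25    -0.10    -0.15]
  [  -0.40     0.55     0.00    -0.45]
  [  -0.35    -0.05     0.95    -0.30]
  [   0.00     0.00    -0.25     1.00]
Compute the cofactors C_ij = (−1)^(i+j)·(3×3 minor ij) of I−A; the adjugate is their transpose:
adj(I−A) = Cᵀ =
  [ 0.475625   0.225625   0.103750   0.204000]
  [ 0.389375   0.739375   0.156250   0.438000]
  [ 0.212500   0.132500   0.395000   0.210000]
  [ 0.053125   0.033125   0.098750   0.354000]
det(I−A) = Σ_j (I−A)_1j·C_1j = (0.90)(0.475625) + (-0.25)(0.389375) + (-0.10)(0.212500) + (-0.15)(0.053125) = 0.3015
(I − A)⁻¹ = adj(I−A) / det(I−A) ≈
  [   1.5775     0.7483     0.3441     0.6766]
  [   1.2915     2.4523     0.5182     1.4527]
  [   0.7048     0.4395     1.3101     0.6965]
  [   0.1762     0.1099     0.3275     1.1741]
x = (I − A)⁻¹ d = adj(I−A)·d / det(I−A), with det(I−A) = 0.3015:
  x_1 = (0.475625·400 + 0.225625·450 + 0.103750·100 + 0.204000·600) / 0.3015 = 424.55625 / 0.3015 ≈ 1408.15
  x_2 = (0.389375·400 + 0.739375·450 + 0.156250·100 + 0.438000·600) / 0.3015 = 766.89375 / 0.3015 ≈ 2543.59
  x_3 = (0.212500·400 + 0.132500·450 + 0.395000·100 + 0.210000·600) / 0.3015 = 310.125 / 0.3015 ≈ 1028.61
  x_4 = (0.053125·400 + 0.033125·450 + 0.098750·100 + 0.354000·600) / 0.3015 = 258.43125 / 0.3015 ≈ 857.15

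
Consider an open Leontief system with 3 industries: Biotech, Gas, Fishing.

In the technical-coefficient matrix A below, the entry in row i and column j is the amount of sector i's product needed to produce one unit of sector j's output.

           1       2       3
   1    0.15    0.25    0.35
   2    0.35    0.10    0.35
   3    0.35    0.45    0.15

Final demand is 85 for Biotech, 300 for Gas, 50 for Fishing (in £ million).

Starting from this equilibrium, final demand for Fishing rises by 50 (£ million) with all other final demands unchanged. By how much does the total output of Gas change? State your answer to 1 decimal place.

I − A =
  [   0.85    -0.25    -0.35]
  [  -0.35     0.90    -0.35]
  [  -0.35    -0.45     0.85]
Cofactors of I−A, C_ij = (−1)^(i+j)·(minor ij) (rows/columns in the sector order above):
  C_11 = (0.90)(0.85) − (-0.35)(-0.45) = 0.6075
  C_12 = −[(-0.35)(0.85) − (-0.35)(-0.35)] = 0.4200
  C_13 = (-0.35)(-0.45) − (0.90)(-0.35) = 0.4725
  C_21 = −[(-0.25)(0.85) − (-0.35)(-0.45)] = 0.3700
  C_22 = (0.85)(0.85) − (-0.35)(-0.35) = 0.6000
  C_23 = −[(0.85)(-0.45) − (-0.25)(-0.35)] = 0.4700
  C_31 = (-0.25)(-0.35) − (-0.35)(0.90) = 0.4025
  C_32 = −[(0.85)(-0.35) − (-0.35)(-0.35)] = 0.4200
  C_33 = (0.85)(0.90) − (-0.25)(-0.35) = 0.6775
det(I−A) = Σ_j (I−A)_1j·C_1j = (0.85)(0.6075) + (-0.25)(0.4200) + (-0.35)(0.4725) = 0.2460
adj(I−A) = Cᵀ =
  [ 0.6075   0.3700   0.4025]
  [ 0.4200   0.6000   0.4200]
  [ 0.4725   0.4700   0.6775]
(I − A)⁻¹ = adj(I−A) / det(I−A) ≈
  [   2.4695     1.5041     1.6362]
  [   1.7073     2.4390     1.7073]
  [   1.9207     1.9106     2.7541]
Δx = (I − A)⁻¹ Δd with Δd having +50 in the Fishing component and 0 elsewhere.
So Δx_2 = L_23 · (+50), where L_23 = adj(I−A)_23 / det(I−A) = 0.4200 / 0.2460.
Δx_2 = 0.4200 × (+50) / 0.2460 = 21.00 / 0.2460 ≈ 85.4.

Δx_2 = 85.4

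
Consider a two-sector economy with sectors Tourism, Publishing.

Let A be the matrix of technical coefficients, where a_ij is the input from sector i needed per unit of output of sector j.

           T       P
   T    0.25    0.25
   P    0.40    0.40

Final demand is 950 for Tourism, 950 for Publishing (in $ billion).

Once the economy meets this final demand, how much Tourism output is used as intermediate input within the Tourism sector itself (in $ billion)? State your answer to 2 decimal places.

I − A =
  [   0.75    -0.25]
  [  -0.40     0.60]
det(I−A) = (0.75)(0.60) − (-0.25)(-0.40) = 0.3500
adj(I−A) = [[0.60, 0.25], [0.40, 0.75]]
(I − A)⁻¹ = adj(I−A) / det(I−A) ≈
  [   1.7143     0.7143]
  [   1.1429     2.1429]
First solve x = (I − A)⁻¹ d = adj(I−A)·d / det(I−A); in particular x_T = (0.60·950 + 0.25·950) / 0.3500 = 807.50 / 0.3500 ≈ 2307.1429.
Intermediate flow from T to T: z_TT = a_TT · x_T = 0.25 × 807.50 / 0.3500 = 201.875 / 0.3500 ≈ 576.79.

z_TT = 576.79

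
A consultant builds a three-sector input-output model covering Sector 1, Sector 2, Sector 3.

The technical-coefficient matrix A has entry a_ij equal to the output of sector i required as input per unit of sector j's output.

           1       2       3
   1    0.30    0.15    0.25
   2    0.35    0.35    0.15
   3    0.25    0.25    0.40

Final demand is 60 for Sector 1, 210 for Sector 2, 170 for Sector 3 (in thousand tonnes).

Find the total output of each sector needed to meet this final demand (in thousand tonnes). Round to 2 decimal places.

x_1 = 575.19, x_2 = 833.64, x_3 = 870.35

I − A =
  [   0.70    -0.15    -0.25]
  [  -0.35     0.65    -0.15]
  [  -0.25    -0.25     0.60]
Cofactors of I−A, C_ij = (−1)^(i+j)·(minor ij) (rows/columns in the sector order above):
  C_11 = (0.65)(0.60) − (-0.15)(-0.25) = 0.3525
  C_12 = −[(-0.35)(0.60) − (-0.15)(-0.25)] = 0.2475
  C_13 = (-0.35)(-0.25) − (0.65)(-0.25) = 0.2500
  C_21 = −[(-0.15)(0.60) − (-0.25)(-0.25)] = 0.1525
  C_22 = (0.70)(0.60) − (-0.25)(-0.25) = 0.3575
  C_23 = −[(0.70)(-0.25) − (-0.15)(-0.25)] = 0.2125
  C_31 = (-0.15)(-0.15) − (-0.25)(0.65) = 0.1850
  C_32 = −[(0.70)(-0.15) − (-0.25)(-0.35)] = 0.1925
  C_33 = (0.70)(0.65) − (-0.15)(-0.35) = 0.4025
det(I−A) = Σ_j (I−A)_1j·C_1j = (0.70)(0.3525) + (-0.15)(0.2475) + (-0.25)(0.2500) = 0.147125
adj(I−A) = Cᵀ =
  [ 0.3525   0.1525   0.1850]
  [ 0.2475   0.3575   0.1925]
  [ 0.2500   0.2125   0.4025]
(I − A)⁻¹ = adj(I−A) / det(I−A) ≈
  [   2.3959     1.0365     1.2574]
  [   1.6822     2.4299     1.3084]
  [   1.6992     1.4444     2.7358]
x = (I − A)⁻¹ d = adj(I−A)·d / det(I−A), with det(I−A) = 0.147125:
  x_1 = (0.3525·60 + 0.1525·210 + 0.1850·170) / 0.147125 = 84.625 / 0.147125 ≈ 575.19
  x_2 = (0.2475·60 + 0.3575·210 + 0.1925·170) / 0.147125 = 122.65 / 0.147125 ≈ 833.64
  x_3 = (0.2500·60 + 0.2125·210 + 0.4025·170) / 0.147125 = 128.05 / 0.147125 ≈ 870.35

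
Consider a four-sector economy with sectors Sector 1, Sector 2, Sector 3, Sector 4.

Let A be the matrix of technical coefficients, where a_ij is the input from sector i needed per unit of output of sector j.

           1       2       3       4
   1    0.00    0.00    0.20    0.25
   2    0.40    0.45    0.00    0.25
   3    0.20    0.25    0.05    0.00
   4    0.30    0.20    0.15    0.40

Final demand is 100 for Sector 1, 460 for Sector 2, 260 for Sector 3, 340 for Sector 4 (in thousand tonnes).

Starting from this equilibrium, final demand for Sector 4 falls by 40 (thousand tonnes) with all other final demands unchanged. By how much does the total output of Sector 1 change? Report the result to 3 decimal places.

Δx_1 = -34.991

I − A =
  [   1.00     0.00    -0.20    -0.25]
  [  -0.40     0.55     0.00    -0.25]
  [  -0.20    -0.25     0.95     0.00]
  [  -0.30    -0.20    -0.15     0.60]
Compute the cofactors C_ij = (−1)^(i+j)·(3×3 minor ij) of I−A; the adjugate is their transpose:
adj(I−A) = Cᵀ =
  [ 0.256625   0.086875   0.076625   0.143125]
  [ 0.306750   0.467250   0.115500   0.322500]
  [ 0.134750   0.141250   0.218750   0.115000]
  [ 0.264250   0.234500   0.131500   0.480500]
det(I−A) = Σ_j (I−A)_1j·C_1j = (1.00)(0.256625) + (0.00)(0.306750) + (-0.20)(0.134750) + (-0.25)(0.264250) = 0.1636125
(I − A)⁻¹ = adj(I−A) / det(I−A) ≈
  [   1.5685     0.5310     0.4683     0.8748]
  [   1.8749     2.8558     0.7059     1.9711]
  [   0.8236     0.8633     1.3370     0.7029]
  [   1.6151     1.4333     0.8037     2.9368]
Δx = (I − A)⁻¹ Δd with Δd having -40 in the Sector 4 component and 0 elsewhere.
So Δx_1 = L_14 · (-40), where L_14 = adj(I−A)_14 / det(I−A) = 0.143125 / 0.1636125.
Δx_1 = 0.143125 × (-40) / 0.1636125 = -5.725 / 0.1636125 ≈ -34.991.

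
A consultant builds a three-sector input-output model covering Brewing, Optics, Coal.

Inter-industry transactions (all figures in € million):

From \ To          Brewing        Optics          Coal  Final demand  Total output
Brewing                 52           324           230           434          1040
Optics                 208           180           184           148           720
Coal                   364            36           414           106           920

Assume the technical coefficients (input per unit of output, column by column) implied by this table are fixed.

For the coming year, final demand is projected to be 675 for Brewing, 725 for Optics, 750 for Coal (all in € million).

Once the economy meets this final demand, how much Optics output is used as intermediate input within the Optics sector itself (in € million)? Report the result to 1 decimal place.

Technical coefficients a_ij = z_ij / X_j:
  a_BB = 52/1040 = 0.05, a_OB = 208/1040 = 0.20, a_CB = 364/1040 = 0.35
  a_BO = 324/720 = 0.45, a_OO = 180/720 = 0.25, a_CO = 36/720 = 0.05
  a_BC = 230/920 = 0.25, a_OC = 184/920 = 0.20, a_CC = 414/920 = 0.45
I − A =
  [   0.95    -0.45    -0.25]
  [  -0.20     0.75    -0.20]
  [  -0.35    -0.05     0.55]
Cofactors of I−A, C_ij = (−1)^(i+j)·(minor ij) (rows/columns in the sector order above):
  C_11 = (0.75)(0.55) − (-0.20)(-0.05) = 0.4025
  C_12 = −[(-0.20)(0.55) − (-0.20)(-0.35)] = 0.1800
  C_13 = (-0.20)(-0.05) − (0.75)(-0.35) = 0.2725
  C_21 = −[(-0.45)(0.55) − (-0.25)(-0.05)] = 0.2600
  C_22 = (0.95)(0.55) − (-0.25)(-0.35) = 0.4350
  C_23 = −[(0.95)(-0.05) − (-0.45)(-0.35)] = 0.2050
  C_31 = (-0.45)(-0.20) − (-0.25)(0.75) = 0.2775
  C_32 = −[(0.95)(-0.20) − (-0.25)(-0.20)] = 0.2400
  C_33 = (0.95)(0.75) − (-0.45)(-0.20) = 0.6225
det(I−A) = Σ_j (I−A)_1j·C_1j = (0.95)(0.4025) + (-0.45)(0.1800) + (-0.25)(0.2725) = 0.23325
adj(I−A) = Cᵀ =
  [ 0.4025   0.2600   0.2775]
  [ 0.1800   0.4350   0.2400]
  [ 0.2725   0.2050   0.6225]
(I − A)⁻¹ = adj(I−A) / det(I−A) ≈
  [   1.7256     1.1147     1.1897]
  [   0.7717     1.8650     1.0289]
  [   1.1683     0.8789     2.6688]
First solve x = (I − A)⁻¹ d = adj(I−A)·d / det(I−A); in particular x_O = (0.1800·675 + 0.4350·725 + 0.2400·750) / 0.23325 = 616.875 / 0.23325 ≈ 2644.695.
Intermediate flow from O to O: z_OO = a_OO · x_O = 0.25 × 616.875 / 0.23325 = 154.21875 / 0.23325 ≈ 661.2.

z_OO = 661.2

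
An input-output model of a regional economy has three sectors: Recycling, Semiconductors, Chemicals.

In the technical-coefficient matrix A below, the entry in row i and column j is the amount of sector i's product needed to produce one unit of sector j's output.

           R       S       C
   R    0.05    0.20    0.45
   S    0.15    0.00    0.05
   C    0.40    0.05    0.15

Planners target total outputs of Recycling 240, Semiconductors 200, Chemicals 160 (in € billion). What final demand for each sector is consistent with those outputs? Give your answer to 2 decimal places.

d_R = 116.00, d_S = 156.00, d_C = 30.00

I − A =
  [   0.95    -0.20    -0.45]
  [  -0.15     1.00    -0.05]
  [  -0.40    -0.05     0.85]
d = (I − A) x:
  d_R = (+0.95)·240 + (-0.20)·200 + (-0.45)·160 = 116.00
  d_S = (-0.15)·240 + (+1.00)·200 + (-0.05)·160 = 156.00
  d_C = (-0.40)·240 + (-0.05)·200 + (+0.85)·160 = 30.00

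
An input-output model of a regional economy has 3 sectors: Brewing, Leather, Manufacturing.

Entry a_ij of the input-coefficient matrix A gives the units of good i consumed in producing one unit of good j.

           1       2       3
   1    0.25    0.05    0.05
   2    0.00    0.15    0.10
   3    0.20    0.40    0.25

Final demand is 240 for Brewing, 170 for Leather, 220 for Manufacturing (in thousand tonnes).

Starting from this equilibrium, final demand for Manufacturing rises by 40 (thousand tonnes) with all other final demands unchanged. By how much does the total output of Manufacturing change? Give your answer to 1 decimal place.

Δx_3 = 58.1

I − A =
  [   0.75    -0.05    -0.05]
  [   0.00     0.85    -0.10]
  [  -0.20    -0.40     0.75]
Cofactors of I−A, C_ij = (−1)^(i+j)·(minor ij) (rows/columns in the sector order above):
  C_11 = (0.85)(0.75) − (-0.10)(-0.40) = 0.5975
  C_12 = −[(0.00)(0.75) − (-0.10)(-0.20)] = 0.0200
  C_13 = (0.00)(-0.40) − (0.85)(-0.20) = 0.1700
  C_21 = −[(-0.05)(0.75) − (-0.05)(-0.40)] = 0.0575
  C_22 = (0.75)(0.75) − (-0.05)(-0.20) = 0.5525
  C_23 = −[(0.75)(-0.40) − (-0.05)(-0.20)] = 0.3100
  C_31 = (-0.05)(-0.10) − (-0.05)(0.85) = 0.0475
  C_32 = −[(0.75)(-0.10) − (-0.05)(0.00)] = 0.0750
  C_33 = (0.75)(0.85) − (-0.05)(0.00) = 0.6375
det(I−A) = Σ_j (I−A)_1j·C_1j = (0.75)(0.5975) + (-0.05)(0.0200) + (-0.05)(0.1700) = 0.438625
adj(I−A) = Cᵀ =
  [ 0.5975   0.0575   0.0475]
  [ 0.0200   0.5525   0.0750]
  [ 0.1700   0.3100   0.6375]
(I − A)⁻¹ = adj(I−A) / det(I−A) ≈
  [   1.3622     0.1311     0.1083]
  [   0.0456     1.2596     0.1710]
  [   0.3876     0.7068     1.4534]
Δx = (I − A)⁻¹ Δd with Δd having +40 in the Manufacturing component and 0 elsewhere.
So Δx_3 = L_33 · (+40), where L_33 = adj(I−A)_33 / det(I−A) = 0.6375 / 0.438625.
Δx_3 = 0.6375 × (+40) / 0.438625 = 25.50 / 0.438625 ≈ 58.1.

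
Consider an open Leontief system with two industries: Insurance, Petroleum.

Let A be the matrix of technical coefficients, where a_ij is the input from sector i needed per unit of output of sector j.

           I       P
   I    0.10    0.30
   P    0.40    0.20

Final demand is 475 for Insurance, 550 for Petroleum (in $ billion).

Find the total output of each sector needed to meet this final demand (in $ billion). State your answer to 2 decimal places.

x_I = 908.33, x_P = 1141.67

I − A =
  [   0.90    -0.30]
  [  -0.40     0.80]
det(I−A) = (0.90)(0.80) − (-0.30)(-0.40) = 0.6000
adj(I−A) = [[0.80, 0.30], [0.40, 0.90]]
(I − A)⁻¹ = adj(I−A) / det(I−A) ≈
  [   1.3333     0.5000]
  [   0.6667     1.5000]
x = (I − A)⁻¹ d = adj(I−A)·d / det(I−A), with det(I−A) = 0.6000:
  x_I = (0.80·475 + 0.30·550) / 0.6000 = 545.00 / 0.6000 ≈ 908.33
  x_P = (0.40·475 + 0.90·550) / 0.6000 = 685.00 / 0.6000 ≈ 1141.67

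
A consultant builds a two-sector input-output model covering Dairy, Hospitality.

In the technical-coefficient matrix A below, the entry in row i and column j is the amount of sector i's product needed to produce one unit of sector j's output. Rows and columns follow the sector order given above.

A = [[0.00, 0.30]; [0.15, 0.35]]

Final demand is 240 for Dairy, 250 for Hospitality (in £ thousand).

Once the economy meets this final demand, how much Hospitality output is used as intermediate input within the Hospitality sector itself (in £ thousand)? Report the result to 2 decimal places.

z_HH = 165.45

I − A =
  [   1.00    -0.30]
  [  -0.15     0.65]
det(I−A) = (1.00)(0.65) − (-0.30)(-0.15) = 0.6050
adj(I−A) = [[0.65, 0.30], [0.15, 1.00]]
(I − A)⁻¹ = adj(I−A) / det(I−A) ≈
  [   1.0744     0.4959]
  [   0.2479     1.6529]
First solve x = (I − A)⁻¹ d = adj(I−A)·d / det(I−A); in particular x_H = (0.15·240 + 1.00·250) / 0.6050 = 286.00 / 0.6050 ≈ 472.7273.
Intermediate flow from H to H: z_HH = a_HH · x_H = 0.35 × 286.00 / 0.6050 = 100.10 / 0.6050 ≈ 165.45.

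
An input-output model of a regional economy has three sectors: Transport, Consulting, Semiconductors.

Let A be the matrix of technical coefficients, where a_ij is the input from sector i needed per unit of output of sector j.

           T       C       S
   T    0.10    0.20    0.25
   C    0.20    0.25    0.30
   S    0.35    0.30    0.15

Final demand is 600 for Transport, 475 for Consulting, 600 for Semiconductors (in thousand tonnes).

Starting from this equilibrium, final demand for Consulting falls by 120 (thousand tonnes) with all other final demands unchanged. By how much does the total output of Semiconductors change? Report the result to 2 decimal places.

I − A =
  [   0.90    -0.20    -0.25]
  [  -0.20     0.75    -0.30]
  [  -0.35    -0.30     0.85]
Cofactors of I−A, C_ij = (−1)^(i+j)·(minor ij) (rows/columns in the sector order above):
  C_11 = (0.75)(0.85) − (-0.30)(-0.30) = 0.5475
  C_12 = −[(-0.20)(0.85) − (-0.30)(-0.35)] = 0.2750
  C_13 = (-0.20)(-0.30) − (0.75)(-0.35) = 0.3225
  C_21 = −[(-0.20)(0.85) − (-0.25)(-0.30)] = 0.2450
  C_22 = (0.90)(0.85) − (-0.25)(-0.35) = 0.6775
  C_23 = −[(0.90)(-0.30) − (-0.20)(-0.35)] = 0.3400
  C_31 = (-0.20)(-0.30) − (-0.25)(0.75) = 0.2475
  C_32 = −[(0.90)(-0.30) − (-0.25)(-0.20)] = 0.3200
  C_33 = (0.90)(0.75) − (-0.20)(-0.20) = 0.6350
det(I−A) = Σ_j (I−A)_1j·C_1j = (0.90)(0.5475) + (-0.20)(0.2750) + (-0.25)(0.3225) = 0.357125
adj(I−A) = Cᵀ =
  [ 0.5475   0.2450   0.2475]
  [ 0.2750   0.6775   0.3200]
  [ 0.3225   0.3400   0.6350]
(I − A)⁻¹ = adj(I−A) / det(I−A) ≈
  [   1.5331     0.6860     0.6930]
  [   0.7700     1.8971     0.8960]
  [   0.9030     0.9520     1.7781]
Δx = (I − A)⁻¹ Δd with Δd having -120 in the Consulting component and 0 elsewhere.
So Δx_S = L_SC · (-120), where L_SC = adj(I−A)_SC / det(I−A) = 0.3400 / 0.357125.
Δx_S = 0.3400 × (-120) / 0.357125 = -40.80 / 0.357125 ≈ -114.25.

Δx_S = -114.25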